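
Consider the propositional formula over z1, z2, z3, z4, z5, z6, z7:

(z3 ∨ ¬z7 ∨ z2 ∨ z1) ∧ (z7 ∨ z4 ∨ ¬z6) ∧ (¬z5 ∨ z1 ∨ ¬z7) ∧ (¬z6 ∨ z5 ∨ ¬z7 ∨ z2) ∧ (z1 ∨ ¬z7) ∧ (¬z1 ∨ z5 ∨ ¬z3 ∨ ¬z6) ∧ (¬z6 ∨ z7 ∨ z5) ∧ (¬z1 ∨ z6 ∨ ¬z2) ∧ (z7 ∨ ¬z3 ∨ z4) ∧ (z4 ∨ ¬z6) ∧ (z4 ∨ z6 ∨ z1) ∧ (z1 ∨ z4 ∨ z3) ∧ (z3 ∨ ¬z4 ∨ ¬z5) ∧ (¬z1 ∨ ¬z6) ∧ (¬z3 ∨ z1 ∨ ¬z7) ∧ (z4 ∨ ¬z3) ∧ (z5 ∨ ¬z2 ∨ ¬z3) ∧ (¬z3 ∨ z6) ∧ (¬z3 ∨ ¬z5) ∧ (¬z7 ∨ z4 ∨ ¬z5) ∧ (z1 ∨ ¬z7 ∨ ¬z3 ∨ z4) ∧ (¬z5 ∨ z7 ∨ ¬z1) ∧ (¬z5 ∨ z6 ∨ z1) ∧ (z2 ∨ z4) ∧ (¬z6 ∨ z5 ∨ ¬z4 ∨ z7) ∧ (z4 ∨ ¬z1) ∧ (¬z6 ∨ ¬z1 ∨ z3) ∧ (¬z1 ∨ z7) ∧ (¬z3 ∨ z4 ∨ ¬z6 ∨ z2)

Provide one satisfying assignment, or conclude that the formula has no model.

z1 ↦ False, z2 ↦ True, z3 ↦ False, z4 ↦ True, z5 ↦ False, z6 ↦ False, z7 ↦ False

Branch on z1: set z1 = False.
(¬z7) alone gives z7 = False.
Branch on z4: set z4 = True.
Branch on z6: set z6 = False.
(¬z3) alone gives z3 = False.
(¬z5) alone gives z5 = False.
All clauses hold; z2 can take either value.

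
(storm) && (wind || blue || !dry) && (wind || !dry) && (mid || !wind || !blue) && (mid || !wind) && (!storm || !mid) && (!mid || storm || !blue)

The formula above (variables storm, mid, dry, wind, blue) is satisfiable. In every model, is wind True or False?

Suppose wind = true.
Unit clause (storm) forces storm = true.
Unit clause (mid) forces mid = true.
Now (!mid) is unsatisfied and unit — conflict.
So every satisfying assignment has wind = False.

False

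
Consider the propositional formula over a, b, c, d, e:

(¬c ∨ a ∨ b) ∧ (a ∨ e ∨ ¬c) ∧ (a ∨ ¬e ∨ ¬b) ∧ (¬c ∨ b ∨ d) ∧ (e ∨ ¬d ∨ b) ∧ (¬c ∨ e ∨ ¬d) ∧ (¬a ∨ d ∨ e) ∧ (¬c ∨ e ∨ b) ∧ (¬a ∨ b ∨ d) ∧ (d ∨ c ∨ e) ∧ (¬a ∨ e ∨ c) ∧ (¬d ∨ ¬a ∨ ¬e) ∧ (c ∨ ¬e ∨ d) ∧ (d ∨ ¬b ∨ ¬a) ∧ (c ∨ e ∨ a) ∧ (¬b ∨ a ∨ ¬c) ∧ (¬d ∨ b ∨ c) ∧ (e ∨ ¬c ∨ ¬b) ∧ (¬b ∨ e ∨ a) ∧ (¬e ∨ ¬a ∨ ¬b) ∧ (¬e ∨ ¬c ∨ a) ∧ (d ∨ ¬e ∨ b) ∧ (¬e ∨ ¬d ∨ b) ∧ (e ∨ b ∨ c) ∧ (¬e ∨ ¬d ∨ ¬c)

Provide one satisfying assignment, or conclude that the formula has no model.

UNSATISFIABLE

Try c = False.
Try d = True.
The clause (b) is unit, so b = True.
Try a = True.
The clause (e) is unit, so e = True.
Now (¬e) is unsatisfied and unit — conflict.
That branch fails; take a = False instead.
The clause (¬e) is unit, so e = False.
Now (e) is unsatisfied and unit — conflict.
Neither a = True nor a = False works.
That branch fails; take d = False instead.
The clause (e) is unit, so e = True.
Now (¬e) is unsatisfied and unit — conflict.
Neither d = True nor d = False works.
That branch fails; take c = True instead.
Try a = True.
Try b = True.
The clause (d) is unit, so d = True.
The clause (e) is unit, so e = True.
Now (¬e) is unsatisfied and unit — conflict.
That branch fails; take b = False instead.
The clause (d) is unit, so d = True.
The clause (e) is unit, so e = True.
Now (¬e) is unsatisfied and unit — conflict.
Neither b = True nor b = False works.
That branch fails; take a = False instead.
The clause (b) is unit, so b = True.
Now (¬b) is unsatisfied and unit — conflict.
Neither a = True nor a = False works.
Neither c = True nor c = False works.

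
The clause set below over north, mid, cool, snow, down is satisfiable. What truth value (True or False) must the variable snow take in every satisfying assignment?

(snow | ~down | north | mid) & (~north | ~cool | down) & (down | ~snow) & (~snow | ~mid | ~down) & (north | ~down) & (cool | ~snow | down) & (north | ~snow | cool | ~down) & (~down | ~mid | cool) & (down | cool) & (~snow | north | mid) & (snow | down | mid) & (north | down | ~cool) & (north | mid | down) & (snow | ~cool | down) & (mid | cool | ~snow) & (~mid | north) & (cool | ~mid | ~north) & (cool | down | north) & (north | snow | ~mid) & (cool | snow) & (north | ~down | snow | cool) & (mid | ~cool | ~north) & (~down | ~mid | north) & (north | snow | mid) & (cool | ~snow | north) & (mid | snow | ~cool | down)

Suppose snow = 1.
The clause (down) is unit, so down = 1.
The clause (~mid) is unit, so mid = 0.
The clause (north) is unit, so north = 1.
The clause (cool) is unit, so cool = 1.
Now (~cool) is unsatisfied and unit — conflict.
So every satisfying assignment has snow = False.

False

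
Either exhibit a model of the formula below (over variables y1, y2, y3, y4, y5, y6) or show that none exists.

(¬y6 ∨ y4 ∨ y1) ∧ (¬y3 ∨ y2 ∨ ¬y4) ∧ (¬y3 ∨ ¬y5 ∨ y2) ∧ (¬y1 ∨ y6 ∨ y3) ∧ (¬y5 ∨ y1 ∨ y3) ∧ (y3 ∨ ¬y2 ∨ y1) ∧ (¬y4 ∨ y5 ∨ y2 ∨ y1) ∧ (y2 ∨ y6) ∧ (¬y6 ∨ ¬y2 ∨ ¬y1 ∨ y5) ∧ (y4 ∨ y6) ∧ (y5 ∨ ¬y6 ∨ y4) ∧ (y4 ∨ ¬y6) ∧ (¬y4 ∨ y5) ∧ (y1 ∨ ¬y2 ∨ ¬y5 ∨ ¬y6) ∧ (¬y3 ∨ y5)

Suppose y2 = True.
Suppose y3 = True.
The clause (y5) is unit, so y5 = True.
Suppose y4 = True.
Suppose y1 = False.
The clause (¬y6) is unit, so y6 = False.
Every clause now holds.

y1=False,  y2=True,  y3=True,  y4=True,  y5=True,  y6=False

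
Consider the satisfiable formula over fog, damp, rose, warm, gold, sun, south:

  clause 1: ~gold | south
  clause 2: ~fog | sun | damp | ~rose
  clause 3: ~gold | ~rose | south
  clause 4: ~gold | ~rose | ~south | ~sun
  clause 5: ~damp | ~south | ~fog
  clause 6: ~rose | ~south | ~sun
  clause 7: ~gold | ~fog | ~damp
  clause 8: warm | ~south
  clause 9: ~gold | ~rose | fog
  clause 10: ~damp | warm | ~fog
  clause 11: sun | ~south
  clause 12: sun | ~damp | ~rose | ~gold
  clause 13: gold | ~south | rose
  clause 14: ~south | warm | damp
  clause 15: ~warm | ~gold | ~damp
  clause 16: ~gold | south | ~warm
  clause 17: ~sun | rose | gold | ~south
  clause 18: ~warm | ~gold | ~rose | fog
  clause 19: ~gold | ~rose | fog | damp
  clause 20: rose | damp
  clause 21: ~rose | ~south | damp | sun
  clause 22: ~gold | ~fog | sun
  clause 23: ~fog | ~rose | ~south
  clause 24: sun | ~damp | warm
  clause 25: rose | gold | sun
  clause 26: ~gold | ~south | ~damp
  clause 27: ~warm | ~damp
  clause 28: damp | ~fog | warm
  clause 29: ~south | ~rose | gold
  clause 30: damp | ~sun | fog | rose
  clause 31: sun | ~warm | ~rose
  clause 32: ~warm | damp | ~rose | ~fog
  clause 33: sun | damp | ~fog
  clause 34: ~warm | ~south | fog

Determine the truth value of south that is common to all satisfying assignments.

Suppose south = 1.
Unit clause (warm) forces warm = 1.
Unit clause (sun) forces sun = 1.
Unit clause (~rose) forces rose = 0.
Unit clause (gold) forces gold = 1.
Unit clause (~damp) forces damp = 0.
Now (damp) is unsatisfied and unit — conflict.
So every satisfying assignment has south = False.

False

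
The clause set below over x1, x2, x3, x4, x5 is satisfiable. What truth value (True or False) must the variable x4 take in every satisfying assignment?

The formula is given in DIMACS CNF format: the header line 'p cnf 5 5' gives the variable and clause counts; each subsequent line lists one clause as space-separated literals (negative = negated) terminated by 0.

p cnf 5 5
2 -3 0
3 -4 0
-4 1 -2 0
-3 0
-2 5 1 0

Suppose x4 = True.
Unit clause (x3) forces x3 = True.
Now (¬x3) is unsatisfied and unit — conflict.
So every satisfying assignment has x4 = False.

False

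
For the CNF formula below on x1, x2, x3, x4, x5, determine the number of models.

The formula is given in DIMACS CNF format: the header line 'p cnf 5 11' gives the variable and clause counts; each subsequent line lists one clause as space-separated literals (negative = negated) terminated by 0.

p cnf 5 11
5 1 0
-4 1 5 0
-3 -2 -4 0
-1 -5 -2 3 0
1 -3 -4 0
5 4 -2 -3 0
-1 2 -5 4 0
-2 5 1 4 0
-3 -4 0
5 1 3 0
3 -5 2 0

There are 2^5 = 32 truth assignments over (x1, x2, x3, x4, x5).
Split on x3. With x3 = True, the clauses containing x3 are satisfied and ¬x3 drops from the rest; 4 of the 2^4 = 16 assignments to the other variables satisfy what remains.
With x3 = False, by the same count on the reduced clause set, 6 assignments work.
Total: 4 + 6 = 10.

10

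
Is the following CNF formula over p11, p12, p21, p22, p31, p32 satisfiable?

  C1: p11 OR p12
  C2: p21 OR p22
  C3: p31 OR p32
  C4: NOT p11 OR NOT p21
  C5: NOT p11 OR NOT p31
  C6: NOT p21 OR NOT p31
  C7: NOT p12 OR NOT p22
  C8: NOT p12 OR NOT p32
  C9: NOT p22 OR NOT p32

No, unsatisfiable

Suppose p11 = true.
Unit clause (NOT p21) forces p21 = false.
Unit clause (p22) forces p22 = true.
Unit clause (NOT p31) forces p31 = false.
Unit clause (p32) forces p32 = true.
That conflicts with the unit clause (NOT p32).
Undo p11 and try p11 = false.
Unit clause (p12) forces p12 = true.
Unit clause (NOT p22) forces p22 = false.
Unit clause (p21) forces p21 = true.
Unit clause (NOT p31) forces p31 = false.
Unit clause (p32) forces p32 = true.
That conflicts with the unit clause (NOT p32).
Either choice for p11 ends in contradiction.
No assignment satisfies every clause.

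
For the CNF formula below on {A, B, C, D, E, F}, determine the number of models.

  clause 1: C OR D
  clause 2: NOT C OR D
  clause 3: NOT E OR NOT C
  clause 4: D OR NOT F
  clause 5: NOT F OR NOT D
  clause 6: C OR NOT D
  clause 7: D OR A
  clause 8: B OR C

4

There are 2^6 = 64 truth assignments over (A, B, C, D, E, F).
Split on E. With E = true, the clauses containing E are satisfied and NOT E drops from the rest; 0 of the 2^5 = 32 assignments to the other variables satisfy what remains.
With E = false, by the same count on the reduced clause set, 4 assignments work.
Total: 0 + 4 = 4.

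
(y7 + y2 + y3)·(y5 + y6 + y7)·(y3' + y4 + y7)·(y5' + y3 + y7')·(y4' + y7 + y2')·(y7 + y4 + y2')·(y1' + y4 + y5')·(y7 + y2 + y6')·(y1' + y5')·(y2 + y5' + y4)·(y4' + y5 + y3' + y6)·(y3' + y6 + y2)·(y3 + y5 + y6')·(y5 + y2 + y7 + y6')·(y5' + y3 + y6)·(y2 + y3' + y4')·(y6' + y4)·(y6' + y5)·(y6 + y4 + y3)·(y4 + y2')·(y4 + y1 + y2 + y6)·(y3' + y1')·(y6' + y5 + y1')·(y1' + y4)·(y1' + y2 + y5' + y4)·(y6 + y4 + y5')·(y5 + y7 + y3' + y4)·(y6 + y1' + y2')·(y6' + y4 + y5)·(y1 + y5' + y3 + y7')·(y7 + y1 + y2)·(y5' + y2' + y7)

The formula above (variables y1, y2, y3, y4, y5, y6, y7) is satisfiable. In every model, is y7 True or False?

True

Suppose y7 = 0.
Branch on y2: set y2 = 1.
(y4') alone gives y4 = 0.
That conflicts with the unit clause (y4).
Backtrack on y2: now try y2 = 0.
(y3) alone gives y3 = 1.
(y4) alone gives y4 = 1.
That conflicts with the unit clause (y4').
Both values of y2 lead to a conflict.
So every satisfying assignment has y7 = True.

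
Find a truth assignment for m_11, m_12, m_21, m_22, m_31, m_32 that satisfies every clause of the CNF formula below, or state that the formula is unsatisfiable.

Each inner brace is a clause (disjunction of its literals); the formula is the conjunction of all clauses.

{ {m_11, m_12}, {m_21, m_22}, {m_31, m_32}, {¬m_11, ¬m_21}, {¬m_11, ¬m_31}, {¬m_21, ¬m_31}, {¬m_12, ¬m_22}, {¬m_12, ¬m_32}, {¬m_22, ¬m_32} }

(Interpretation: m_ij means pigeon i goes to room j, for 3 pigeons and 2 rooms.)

UNSATISFIABLE

Try m_11 = True.
(¬m_21) alone gives m_21 = False.
(m_22) alone gives m_22 = True.
(¬m_31) alone gives m_31 = False.
(m_32) alone gives m_32 = True.
That conflicts with the unit clause (¬m_32).
That branch fails; take m_11 = False instead.
(m_12) alone gives m_12 = True.
(¬m_22) alone gives m_22 = False.
(m_21) alone gives m_21 = True.
(¬m_31) alone gives m_31 = False.
(m_32) alone gives m_32 = True.
That conflicts with the unit clause (¬m_32).
Either choice for m_11 ends in contradiction.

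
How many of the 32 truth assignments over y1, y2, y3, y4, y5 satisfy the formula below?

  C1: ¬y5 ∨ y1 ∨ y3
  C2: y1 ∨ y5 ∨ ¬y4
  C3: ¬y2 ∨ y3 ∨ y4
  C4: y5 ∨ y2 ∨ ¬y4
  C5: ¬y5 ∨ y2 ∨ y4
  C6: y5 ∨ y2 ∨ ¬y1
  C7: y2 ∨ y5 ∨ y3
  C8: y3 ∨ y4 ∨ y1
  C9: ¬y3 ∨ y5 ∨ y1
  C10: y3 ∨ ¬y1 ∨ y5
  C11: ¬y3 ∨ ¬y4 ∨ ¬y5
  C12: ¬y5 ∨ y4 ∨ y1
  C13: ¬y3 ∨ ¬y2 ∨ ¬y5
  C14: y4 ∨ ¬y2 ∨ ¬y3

3

There are 2^5 = 32 truth assignments over (y1, y2, y3, y4, y5).
Split on y4. With y4 = True, the clauses containing y4 are satisfied and ¬y4 drops from the rest; 3 of the 2^4 = 16 assignments to the other variables satisfy what remains.
With y4 = False, by the same count on the reduced clause set, 0 assignments work.
Total: 3 + 0 = 3.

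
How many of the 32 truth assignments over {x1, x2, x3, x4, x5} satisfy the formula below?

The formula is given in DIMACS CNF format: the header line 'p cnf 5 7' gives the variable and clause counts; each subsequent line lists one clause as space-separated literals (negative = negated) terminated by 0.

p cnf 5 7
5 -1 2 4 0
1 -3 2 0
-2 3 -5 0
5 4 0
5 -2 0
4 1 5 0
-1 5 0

There are 2^5 = 32 truth assignments over (x1, x2, x3, x4, x5).
Split on x4. With x4 = True, the clauses containing x4 are satisfied and ¬x4 drops from the rest; 6 of the 2^4 = 16 assignments to the other variables satisfy what remains.
With x4 = False, by the same count on the reduced clause set, 5 assignments work.
(One model: x1=F, x2=F, x3=F, x4=F, x5=T.)
Total: 6 + 5 = 11.

11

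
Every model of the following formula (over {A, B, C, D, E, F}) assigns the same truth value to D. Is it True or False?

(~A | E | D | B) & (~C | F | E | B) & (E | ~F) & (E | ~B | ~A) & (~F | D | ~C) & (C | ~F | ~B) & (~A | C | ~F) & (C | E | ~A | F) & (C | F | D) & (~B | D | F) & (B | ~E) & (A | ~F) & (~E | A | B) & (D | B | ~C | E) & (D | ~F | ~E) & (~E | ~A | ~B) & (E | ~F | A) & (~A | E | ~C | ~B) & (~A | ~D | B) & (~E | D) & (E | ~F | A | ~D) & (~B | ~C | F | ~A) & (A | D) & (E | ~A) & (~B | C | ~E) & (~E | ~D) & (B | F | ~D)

Suppose D = 0.
The clause (~E) is unit, so E = 0.
The clause (~F) is unit, so F = 0.
The clause (C) is unit, so C = 1.
The clause (B) is unit, so B = 1.
But (~B) is also a unit clause — contradiction.
So every satisfying assignment has D = True.

True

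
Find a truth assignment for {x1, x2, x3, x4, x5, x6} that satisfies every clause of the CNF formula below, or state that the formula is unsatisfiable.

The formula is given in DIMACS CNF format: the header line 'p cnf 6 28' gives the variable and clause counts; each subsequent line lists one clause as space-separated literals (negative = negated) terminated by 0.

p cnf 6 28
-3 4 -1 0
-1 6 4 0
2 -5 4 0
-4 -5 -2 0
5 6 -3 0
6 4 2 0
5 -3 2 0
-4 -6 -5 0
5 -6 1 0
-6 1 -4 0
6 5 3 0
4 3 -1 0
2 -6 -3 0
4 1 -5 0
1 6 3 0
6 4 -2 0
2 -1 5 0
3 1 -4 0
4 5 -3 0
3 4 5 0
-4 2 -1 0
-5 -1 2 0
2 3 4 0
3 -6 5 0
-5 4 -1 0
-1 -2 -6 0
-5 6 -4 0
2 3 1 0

Case x3 = False:
Case x6 = True:
The clause (x5) is unit, so x5 = True.
The clause (¬x4) is unit, so x4 = False.
The clause (x2) is unit, so x2 = True.
The clause (¬x1) is unit, so x1 = False.
That conflicts with the unit clause (x1).
Backtrack on x6: now try x6 = False.
The clause (x5) is unit, so x5 = True.
The clause (x1) is unit, so x1 = True.
The clause (x4) is unit, so x4 = True.
That conflicts with the unit clause (¬x4).
Either choice for x6 ends in contradiction.
Backtrack on x3: now try x3 = True.
Case x4 = True:
Case x5 = False:
The clause (x6) is unit, so x6 = True.
The clause (x2) is unit, so x2 = True.
The clause (x1) is unit, so x1 = True.
That conflicts with the unit clause (¬x1).
Backtrack on x5: now try x5 = True.
The clause (¬x2) is unit, so x2 = False.
The clause (¬x6) is unit, so x6 = False.
That conflicts with the unit clause (x6).
Either choice for x5 ends in contradiction.
Backtrack on x4: now try x4 = False.
The clause (¬x1) is unit, so x1 = False.
The clause (¬x5) is unit, so x5 = False.
That conflicts with the unit clause (x5).
Either choice for x4 ends in contradiction.
Either choice for x3 ends in contradiction.

UNSATISFIABLE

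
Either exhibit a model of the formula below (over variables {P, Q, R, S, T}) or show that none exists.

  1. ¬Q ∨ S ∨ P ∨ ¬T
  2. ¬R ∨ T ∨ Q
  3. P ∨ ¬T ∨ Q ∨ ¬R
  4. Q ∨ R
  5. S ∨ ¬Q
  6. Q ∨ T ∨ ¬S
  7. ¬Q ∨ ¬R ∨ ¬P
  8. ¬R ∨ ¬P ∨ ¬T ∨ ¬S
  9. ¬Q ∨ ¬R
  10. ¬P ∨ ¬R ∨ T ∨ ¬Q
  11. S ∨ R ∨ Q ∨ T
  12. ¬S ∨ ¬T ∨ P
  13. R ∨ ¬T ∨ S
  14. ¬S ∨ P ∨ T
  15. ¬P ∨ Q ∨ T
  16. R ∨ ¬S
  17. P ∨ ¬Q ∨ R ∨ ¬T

P ↦ True, Q ↦ False, R ↦ True, S ↦ False, T ↦ True

Case Q = False:
The clause (R) is unit, so R = True.
The clause (T) is unit, so T = True.
The clause (P) is unit, so P = True.
The clause (¬S) is unit, so S = False.
Every clause now holds.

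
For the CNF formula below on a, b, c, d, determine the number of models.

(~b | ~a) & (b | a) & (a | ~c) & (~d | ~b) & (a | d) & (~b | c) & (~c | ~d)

There are 2^4 = 16 truth assignments over (a, b, c, d).
Check each against the 7 clauses (columns in the order a, b, c, d):
  F F F F  ✗ fails (b | a)
  F F F T  ✗ fails (b | a)
  F F T F  ✗ fails (b | a)
  F F T T  ✗ fails (b | a)
  F T F F  ✗ fails (a | d)
  F T F T  ✗ fails (~d | ~b)
  F T T F  ✗ fails (a | ~c)
  F T T T  ✗ fails (a | ~c)
  T F F F  ✓ satisfies all
  T F F T  ✓ satisfies all
  T F T F  ✓ satisfies all
  T F T T  ✗ fails (~c | ~d)
  T T F F  ✗ fails (~b | ~a)
  T T F T  ✗ fails (~b | ~a)
  T T T F  ✗ fails (~b | ~a)
  T T T T  ✗ fails (~b | ~a)
3 of the 16 rows are models.

3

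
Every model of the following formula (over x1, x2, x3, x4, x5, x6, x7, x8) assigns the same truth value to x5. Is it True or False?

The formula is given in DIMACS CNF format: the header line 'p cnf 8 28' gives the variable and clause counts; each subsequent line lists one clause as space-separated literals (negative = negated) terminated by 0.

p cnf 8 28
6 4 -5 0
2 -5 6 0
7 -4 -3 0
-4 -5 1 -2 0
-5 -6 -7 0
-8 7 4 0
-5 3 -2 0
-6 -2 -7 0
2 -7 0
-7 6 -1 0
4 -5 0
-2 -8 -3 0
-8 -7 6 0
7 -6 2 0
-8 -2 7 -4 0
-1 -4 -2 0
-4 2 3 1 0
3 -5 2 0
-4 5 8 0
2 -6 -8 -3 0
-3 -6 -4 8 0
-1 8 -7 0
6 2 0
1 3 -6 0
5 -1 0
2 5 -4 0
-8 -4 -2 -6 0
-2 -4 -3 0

False

Suppose x5 = True.
Unit clause (x4) forces x4 = True.
Suppose x2 = True.
Unit clause (x1) forces x1 = True.
Now (¬x1) is unsatisfied and unit — conflict.
So x2 must be the other value — set x2 = False.
Unit clause (x6) forces x6 = True.
Unit clause (¬x7) forces x7 = False.
Now (x7) is unsatisfied and unit — conflict.
Neither x2 = True nor x2 = False works.
So every satisfying assignment has x5 = False.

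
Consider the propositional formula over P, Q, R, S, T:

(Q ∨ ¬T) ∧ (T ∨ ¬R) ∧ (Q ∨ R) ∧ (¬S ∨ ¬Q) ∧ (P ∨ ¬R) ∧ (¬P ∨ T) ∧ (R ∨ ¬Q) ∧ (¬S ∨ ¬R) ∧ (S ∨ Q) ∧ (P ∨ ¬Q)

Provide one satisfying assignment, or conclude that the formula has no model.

P ↦ True, Q ↦ True, R ↦ True, S ↦ False, T ↦ True

Suppose Q = True.
The clause (¬S) is unit, so S = False.
The clause (R) is unit, so R = True.
The clause (T) is unit, so T = True.
The clause (P) is unit, so P = True.
All clauses are satisfied.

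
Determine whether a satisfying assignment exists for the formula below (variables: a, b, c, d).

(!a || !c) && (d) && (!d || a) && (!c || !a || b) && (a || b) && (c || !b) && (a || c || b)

From the singleton clause (d), d = true.
From the singleton clause (a), a = true.
From the singleton clause (!c), c = false.
From the singleton clause (!b), b = false.
Every clause now holds.
A satisfying assignment: a: true; b: false; c: false; d: true.

Yes, satisfiable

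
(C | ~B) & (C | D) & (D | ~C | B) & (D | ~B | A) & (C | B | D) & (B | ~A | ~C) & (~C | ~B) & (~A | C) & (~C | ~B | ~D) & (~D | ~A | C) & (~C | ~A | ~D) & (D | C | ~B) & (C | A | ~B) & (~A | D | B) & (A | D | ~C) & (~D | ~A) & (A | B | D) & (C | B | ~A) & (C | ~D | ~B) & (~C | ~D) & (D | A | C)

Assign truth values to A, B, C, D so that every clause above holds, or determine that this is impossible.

A ↦ 0,  B ↦ 0,  C ↦ 0,  D ↦ 1

Case C = 0:
From the singleton clause (~B), B = 0.
From the singleton clause (D), D = 1.
From the singleton clause (~A), A = 0.
This assignment satisfies each clause.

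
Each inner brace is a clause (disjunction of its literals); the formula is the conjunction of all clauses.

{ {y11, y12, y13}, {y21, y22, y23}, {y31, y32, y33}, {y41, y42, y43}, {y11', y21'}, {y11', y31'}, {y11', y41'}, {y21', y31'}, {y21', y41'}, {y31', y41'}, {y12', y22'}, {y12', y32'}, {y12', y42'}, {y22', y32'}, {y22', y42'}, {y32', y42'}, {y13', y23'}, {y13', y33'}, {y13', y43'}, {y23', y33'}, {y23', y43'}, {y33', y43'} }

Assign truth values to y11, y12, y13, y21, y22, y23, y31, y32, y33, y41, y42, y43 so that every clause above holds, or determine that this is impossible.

UNSATISFIABLE

Try y11 = 0.
Try y12 = 1.
The clause (y22') is unit, so y22 = 0.
The clause (y32') is unit, so y32 = 0.
The clause (y42') is unit, so y42 = 0.
Try y21 = 1.
The clause (y31') is unit, so y31 = 0.
The clause (y33) is unit, so y33 = 1.
The clause (y41') is unit, so y41 = 0.
The clause (y43) is unit, so y43 = 1.
That conflicts with the unit clause (y43').
So y21 must be the other value — set y21 = 0.
The clause (y23) is unit, so y23 = 1.
The clause (y13') is unit, so y13 = 0.
The clause (y33') is unit, so y33 = 0.
The clause (y31) is unit, so y31 = 1.
The clause (y41') is unit, so y41 = 0.
The clause (y43) is unit, so y43 = 1.
That conflicts with the unit clause (y43').
Neither y21 = 1 nor y21 = 0 works.
So y12 must be the other value — set y12 = 0.
The clause (y13) is unit, so y13 = 1.
The clause (y23') is unit, so y23 = 0.
The clause (y33') is unit, so y33 = 0.
The clause (y43') is unit, so y43 = 0.
Try y21 = 1.
The clause (y31') is unit, so y31 = 0.
The clause (y32) is unit, so y32 = 1.
The clause (y41') is unit, so y41 = 0.
The clause (y42) is unit, so y42 = 1.
That conflicts with the unit clause (y42').
So y21 must be the other value — set y21 = 0.
The clause (y22) is unit, so y22 = 1.
The clause (y32') is unit, so y32 = 0.
The clause (y31) is unit, so y31 = 1.
The clause (y41') is unit, so y41 = 0.
The clause (y42) is unit, so y42 = 1.
That conflicts with the unit clause (y42').
Neither y21 = 1 nor y21 = 0 works.
Neither y12 = 1 nor y12 = 0 works.
So y11 must be the other value — set y11 = 1.
The clause (y21') is unit, so y21 = 0.
The clause (y31') is unit, so y31 = 0.
The clause (y41') is unit, so y41 = 0.
Try y22 = 1.
The clause (y12') is unit, so y12 = 0.
The clause (y32') is unit, so y32 = 0.
The clause (y33) is unit, so y33 = 1.
The clause (y42') is unit, so y42 = 0.
The clause (y43) is unit, so y43 = 1.
That conflicts with the unit clause (y43').
So y22 must be the other value — set y22 = 0.
The clause (y23) is unit, so y23 = 1.
The clause (y13') is unit, so y13 = 0.
The clause (y33') is unit, so y33 = 0.
The clause (y32) is unit, so y32 = 1.
The clause (y12') is unit, so y12 = 0.
The clause (y42') is unit, so y42 = 0.
The clause (y43) is unit, so y43 = 1.
That conflicts with the unit clause (y43').
Neither y22 = 1 nor y22 = 0 works.
Neither y11 = 1 nor y11 = 0 works.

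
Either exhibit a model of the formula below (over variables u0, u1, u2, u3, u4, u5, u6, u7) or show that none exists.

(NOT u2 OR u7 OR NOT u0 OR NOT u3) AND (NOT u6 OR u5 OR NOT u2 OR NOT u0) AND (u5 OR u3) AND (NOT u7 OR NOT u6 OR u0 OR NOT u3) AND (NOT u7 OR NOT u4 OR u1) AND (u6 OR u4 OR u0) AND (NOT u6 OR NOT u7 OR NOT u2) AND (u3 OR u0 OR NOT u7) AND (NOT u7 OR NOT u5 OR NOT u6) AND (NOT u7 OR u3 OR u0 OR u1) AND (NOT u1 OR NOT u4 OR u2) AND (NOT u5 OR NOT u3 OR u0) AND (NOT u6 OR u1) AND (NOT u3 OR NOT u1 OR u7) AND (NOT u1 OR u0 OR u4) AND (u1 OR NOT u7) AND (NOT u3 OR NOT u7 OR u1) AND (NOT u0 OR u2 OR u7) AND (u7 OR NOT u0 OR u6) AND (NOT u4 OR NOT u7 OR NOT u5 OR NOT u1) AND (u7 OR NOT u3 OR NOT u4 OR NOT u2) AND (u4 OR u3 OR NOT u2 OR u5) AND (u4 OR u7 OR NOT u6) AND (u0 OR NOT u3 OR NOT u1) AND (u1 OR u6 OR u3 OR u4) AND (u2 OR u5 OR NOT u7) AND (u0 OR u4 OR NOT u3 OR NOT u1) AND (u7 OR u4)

u0=true, u1=true, u2=false, u3=true, u4=false, u5=true, u6=false, u7=true

Suppose u5 = true.
Suppose u7 = true.
(NOT u6) alone gives u6 = false.
(u1) alone gives u1 = true.
(NOT u4) alone gives u4 = false.
(u0) alone gives u0 = true.
All clauses hold; u2, u3 can take either value.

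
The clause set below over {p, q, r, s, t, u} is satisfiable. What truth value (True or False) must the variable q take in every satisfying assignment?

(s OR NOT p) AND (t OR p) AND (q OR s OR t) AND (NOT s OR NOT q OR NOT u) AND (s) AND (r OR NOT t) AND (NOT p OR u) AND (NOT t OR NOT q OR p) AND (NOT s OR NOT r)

Suppose q = true.
From the singleton clause (s), s = true.
From the singleton clause (NOT u), u = false.
From the singleton clause (NOT p), p = false.
From the singleton clause (t), t = true.
That conflicts with the unit clause (NOT t).
So every satisfying assignment has q = False.

False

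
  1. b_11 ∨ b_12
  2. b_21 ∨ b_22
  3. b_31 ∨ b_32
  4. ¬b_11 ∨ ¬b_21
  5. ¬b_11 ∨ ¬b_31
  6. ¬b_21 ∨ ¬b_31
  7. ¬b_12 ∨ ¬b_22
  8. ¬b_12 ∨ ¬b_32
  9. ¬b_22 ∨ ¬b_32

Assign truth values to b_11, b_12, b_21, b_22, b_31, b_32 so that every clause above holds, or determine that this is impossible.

Suppose b_11 = True.
From the singleton clause (¬b_21), b_21 = False.
From the singleton clause (b_22), b_22 = True.
From the singleton clause (¬b_31), b_31 = False.
From the singleton clause (b_32), b_32 = True.
But (¬b_32) is also a unit clause — contradiction.
Undo b_11 and try b_11 = False.
From the singleton clause (b_12), b_12 = True.
From the singleton clause (¬b_22), b_22 = False.
From the singleton clause (b_21), b_21 = True.
From the singleton clause (¬b_31), b_31 = False.
From the singleton clause (b_32), b_32 = True.
But (¬b_32) is also a unit clause — contradiction.
Both values of b_11 lead to a conflict.

UNSATISFIABLE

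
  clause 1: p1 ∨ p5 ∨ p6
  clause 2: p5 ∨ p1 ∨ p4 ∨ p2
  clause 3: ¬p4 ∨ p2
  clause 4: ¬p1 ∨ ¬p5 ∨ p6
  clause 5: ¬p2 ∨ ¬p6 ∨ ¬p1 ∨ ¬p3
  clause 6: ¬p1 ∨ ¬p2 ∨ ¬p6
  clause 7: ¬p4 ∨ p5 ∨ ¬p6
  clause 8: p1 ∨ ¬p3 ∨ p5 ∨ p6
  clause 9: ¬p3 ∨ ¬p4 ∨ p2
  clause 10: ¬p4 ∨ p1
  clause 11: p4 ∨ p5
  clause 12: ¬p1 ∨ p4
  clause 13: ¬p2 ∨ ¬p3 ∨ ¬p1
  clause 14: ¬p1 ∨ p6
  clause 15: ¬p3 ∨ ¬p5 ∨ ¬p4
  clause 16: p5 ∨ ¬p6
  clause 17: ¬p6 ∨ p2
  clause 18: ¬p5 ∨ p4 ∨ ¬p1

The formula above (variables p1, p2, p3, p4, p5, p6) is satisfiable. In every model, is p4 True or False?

Suppose p4 = True.
(p2) alone gives p2 = True.
(p1) alone gives p1 = True.
(¬p6) alone gives p6 = False.
But (p6) is also a unit clause — contradiction.
So every satisfying assignment has p4 = False.

False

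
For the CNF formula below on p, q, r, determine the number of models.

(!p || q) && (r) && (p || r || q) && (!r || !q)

There are 2^3 = 8 truth assignments over (p, q, r).
Check each against the 4 clauses (columns in the order p, q, r):
  F F F  ✗ fails (r)
  F F T  ✓ satisfies all
  F T F  ✗ fails (r)
  F T T  ✗ fails (!r || !q)
  T F F  ✗ fails (!p || q)
  T F T  ✗ fails (!p || q)
  T T F  ✗ fails (r)
  T T T  ✗ fails (!r || !q)
1 of the 8 rows is a model.

1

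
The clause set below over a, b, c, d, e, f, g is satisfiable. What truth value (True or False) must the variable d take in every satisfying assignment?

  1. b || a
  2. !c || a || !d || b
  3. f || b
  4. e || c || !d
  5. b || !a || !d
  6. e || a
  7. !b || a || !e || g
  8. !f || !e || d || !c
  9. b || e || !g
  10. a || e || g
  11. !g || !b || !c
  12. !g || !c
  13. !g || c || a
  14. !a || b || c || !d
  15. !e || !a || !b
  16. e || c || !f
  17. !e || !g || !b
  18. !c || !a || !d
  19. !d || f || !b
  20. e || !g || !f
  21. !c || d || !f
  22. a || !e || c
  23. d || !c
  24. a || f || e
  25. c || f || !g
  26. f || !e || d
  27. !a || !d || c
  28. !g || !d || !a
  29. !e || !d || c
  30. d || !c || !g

Suppose d = true.
Case b = true:
(f) alone gives f = true.
Case e = true:
(!a) alone gives a = false.
(g) alone gives g = true.
But (!g) is also a unit clause — contradiction.
So e must be the other value — set e = false.
(c) alone gives c = true.
(a) alone gives a = true.
But (!a) is also a unit clause — contradiction.
Either choice for e ends in contradiction.
So b must be the other value — set b = false.
(a) alone gives a = true.
But (!a) is also a unit clause — contradiction.
Either choice for b ends in contradiction.
So every satisfying assignment has d = False.

False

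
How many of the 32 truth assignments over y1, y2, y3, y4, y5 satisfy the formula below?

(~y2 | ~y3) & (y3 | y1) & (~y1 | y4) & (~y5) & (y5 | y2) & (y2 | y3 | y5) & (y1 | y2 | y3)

1

There are 2^5 = 32 truth assignments over (y1, y2, y3, y4, y5).
Split on y5. With y5 = 1, the clauses containing y5 are satisfied and ~y5 drops from the rest; 0 of the 2^4 = 16 assignments to the other variables satisfy what remains.
With y5 = 0, by the same count on the reduced clause set, 1 assignment works.
(One model: y1=T, y2=T, y3=F, y4=T, y5=F.)
Total: 0 + 1 = 1.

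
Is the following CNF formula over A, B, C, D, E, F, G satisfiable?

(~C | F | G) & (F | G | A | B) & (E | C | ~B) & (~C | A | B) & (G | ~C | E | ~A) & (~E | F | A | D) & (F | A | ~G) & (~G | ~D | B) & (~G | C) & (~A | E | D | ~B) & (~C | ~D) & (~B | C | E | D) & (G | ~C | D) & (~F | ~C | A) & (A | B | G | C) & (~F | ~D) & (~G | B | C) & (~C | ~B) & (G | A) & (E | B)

Suppose G = 0.
Unit clause (A) forces A = 1.
Suppose C = 0.
Suppose E = 1.
Suppose F = 1.
Unit clause (~D) forces D = 0.
Every clause is now satisfied; B is unconstrained.
A satisfying assignment: A: 1,  B: 1,  C: 0,  D: 0,  E: 1,  F: 1,  G: 0.

Yes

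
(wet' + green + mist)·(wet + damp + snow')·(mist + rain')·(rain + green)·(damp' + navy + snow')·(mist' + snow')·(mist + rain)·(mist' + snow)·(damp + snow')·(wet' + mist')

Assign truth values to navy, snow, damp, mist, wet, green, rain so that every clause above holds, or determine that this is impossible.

Try mist = 1.
(snow') alone gives snow = 0.
That conflicts with the unit clause (snow).
That branch fails; take mist = 0 instead.
(rain') alone gives rain = 0.
That conflicts with the unit clause (rain).
Either choice for mist ends in contradiction.

UNSATISFIABLE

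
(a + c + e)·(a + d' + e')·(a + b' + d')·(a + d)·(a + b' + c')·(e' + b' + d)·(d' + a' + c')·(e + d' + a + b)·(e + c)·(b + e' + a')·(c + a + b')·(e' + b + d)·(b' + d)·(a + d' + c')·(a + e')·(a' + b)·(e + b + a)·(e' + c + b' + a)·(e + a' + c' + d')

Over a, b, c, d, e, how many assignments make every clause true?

There are 2^5 = 32 truth assignments over (a, b, c, d, e).
Split on e. With e = 1, the clauses containing e are satisfied and e' drops from the rest; 1 of the 2^4 = 16 assignments to the other variables satisfy what remains.
With e = 0, by the same count on the reduced clause set, 0 assignments work.
(One model: a=T, b=T, c=F, d=T, e=T.)
Total: 1 + 0 = 1.

1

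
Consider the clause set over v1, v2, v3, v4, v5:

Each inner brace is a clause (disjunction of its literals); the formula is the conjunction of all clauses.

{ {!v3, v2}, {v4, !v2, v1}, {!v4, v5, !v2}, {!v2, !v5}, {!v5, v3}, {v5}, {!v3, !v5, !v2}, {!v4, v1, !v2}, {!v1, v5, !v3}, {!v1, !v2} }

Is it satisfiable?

No

The clause (v5) is unit, so v5 = true.
The clause (!v2) is unit, so v2 = false.
The clause (!v3) is unit, so v3 = false.
Now (v3) is unsatisfied and unit — conflict.
No assignment satisfies every clause.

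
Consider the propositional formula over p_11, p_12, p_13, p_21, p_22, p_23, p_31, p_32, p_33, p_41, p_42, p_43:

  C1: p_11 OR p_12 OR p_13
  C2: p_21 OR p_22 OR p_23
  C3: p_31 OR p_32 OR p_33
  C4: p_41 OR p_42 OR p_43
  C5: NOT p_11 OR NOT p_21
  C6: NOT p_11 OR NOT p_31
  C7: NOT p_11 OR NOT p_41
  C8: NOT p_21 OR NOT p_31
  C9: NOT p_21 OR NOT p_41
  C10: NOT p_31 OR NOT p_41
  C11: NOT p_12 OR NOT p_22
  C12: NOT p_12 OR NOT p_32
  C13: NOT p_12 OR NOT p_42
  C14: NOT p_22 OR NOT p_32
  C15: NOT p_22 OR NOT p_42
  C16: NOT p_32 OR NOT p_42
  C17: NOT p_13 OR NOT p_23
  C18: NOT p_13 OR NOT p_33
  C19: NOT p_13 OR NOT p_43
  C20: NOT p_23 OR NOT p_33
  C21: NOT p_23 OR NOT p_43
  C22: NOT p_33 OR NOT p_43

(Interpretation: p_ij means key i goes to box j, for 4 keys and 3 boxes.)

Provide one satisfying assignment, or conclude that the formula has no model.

UNSATISFIABLE

Branch on p_11: set p_11 = false.
Branch on p_12: set p_12 = true.
The clause (NOT p_22) is unit, so p_22 = false.
The clause (NOT p_32) is unit, so p_32 = false.
The clause (NOT p_42) is unit, so p_42 = false.
Branch on p_21: set p_21 = true.
The clause (NOT p_31) is unit, so p_31 = false.
The clause (p_33) is unit, so p_33 = true.
The clause (NOT p_41) is unit, so p_41 = false.
The clause (p_43) is unit, so p_43 = true.
Now (NOT p_43) is unsatisfied and unit — conflict.
That branch fails; take p_21 = false instead.
The clause (p_23) is unit, so p_23 = true.
The clause (NOT p_13) is unit, so p_13 = false.
The clause (NOT p_33) is unit, so p_33 = false.
The clause (p_31) is unit, so p_31 = true.
The clause (NOT p_41) is unit, so p_41 = false.
The clause (p_43) is unit, so p_43 = true.
Now (NOT p_43) is unsatisfied and unit — conflict.
Neither p_21 = true nor p_21 = false works.
That branch fails; take p_12 = false instead.
The clause (p_13) is unit, so p_13 = true.
The clause (NOT p_23) is unit, so p_23 = false.
The clause (NOT p_33) is unit, so p_33 = false.
The clause (NOT p_43) is unit, so p_43 = false.
Branch on p_21: set p_21 = true.
The clause (NOT p_31) is unit, so p_31 = false.
The clause (p_32) is unit, so p_32 = true.
The clause (NOT p_41) is unit, so p_41 = false.
The clause (p_42) is unit, so p_42 = true.
Now (NOT p_42) is unsatisfied and unit — conflict.
That branch fails; take p_21 = false instead.
The clause (p_22) is unit, so p_22 = true.
The clause (NOT p_32) is unit, so p_32 = false.
The clause (p_31) is unit, so p_31 = true.
The clause (NOT p_41) is unit, so p_41 = false.
The clause (p_42) is unit, so p_42 = true.
Now (NOT p_42) is unsatisfied and unit — conflict.
Neither p_21 = true nor p_21 = false works.
Neither p_12 = true nor p_12 = false works.
That branch fails; take p_11 = true instead.
The clause (NOT p_21) is unit, so p_21 = false.
The clause (NOT p_31) is unit, so p_31 = false.
The clause (NOT p_41) is unit, so p_41 = false.
Branch on p_22: set p_22 = true.
The clause (NOT p_12) is unit, so p_12 = false.
The clause (NOT p_32) is unit, so p_32 = false.
The clause (p_33) is unit, so p_33 = true.
The clause (NOT p_42) is unit, so p_42 = false.
The clause (p_43) is unit, so p_43 = true.
Now (NOT p_43) is unsatisfied and unit — conflict.
That branch fails; take p_22 = false instead.
The clause (p_23) is unit, so p_23 = true.
The clause (NOT p_13) is unit, so p_13 = false.
The clause (NOT p_33) is unit, so p_33 = false.
The clause (p_32) is unit, so p_32 = true.
The clause (NOT p_12) is unit, so p_12 = false.
The clause (NOT p_42) is unit, so p_42 = false.
The clause (p_43) is unit, so p_43 = true.
Now (NOT p_43) is unsatisfied and unit — conflict.
Neither p_22 = true nor p_22 = false works.
Neither p_11 = true nor p_11 = false works.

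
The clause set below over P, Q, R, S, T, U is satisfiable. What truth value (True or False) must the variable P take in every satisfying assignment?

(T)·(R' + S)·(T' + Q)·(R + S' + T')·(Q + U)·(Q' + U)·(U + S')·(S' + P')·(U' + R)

Suppose P = 1.
From the singleton clause (T), T = 1.
From the singleton clause (Q), Q = 1.
From the singleton clause (U), U = 1.
From the singleton clause (S'), S = 0.
From the singleton clause (R'), R = 0.
That conflicts with the unit clause (R).
So every satisfying assignment has P = False.

False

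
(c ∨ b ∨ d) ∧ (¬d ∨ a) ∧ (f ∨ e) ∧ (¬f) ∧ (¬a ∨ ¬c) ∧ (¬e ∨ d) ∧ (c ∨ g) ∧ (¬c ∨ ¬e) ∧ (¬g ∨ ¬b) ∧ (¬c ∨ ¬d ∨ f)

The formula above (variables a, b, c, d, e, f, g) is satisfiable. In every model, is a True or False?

True

Suppose a = False.
(¬d) alone gives d = False.
(¬f) alone gives f = False.
(e) alone gives e = True.
Now (¬e) is unsatisfied and unit — conflict.
So every satisfying assignment has a = True.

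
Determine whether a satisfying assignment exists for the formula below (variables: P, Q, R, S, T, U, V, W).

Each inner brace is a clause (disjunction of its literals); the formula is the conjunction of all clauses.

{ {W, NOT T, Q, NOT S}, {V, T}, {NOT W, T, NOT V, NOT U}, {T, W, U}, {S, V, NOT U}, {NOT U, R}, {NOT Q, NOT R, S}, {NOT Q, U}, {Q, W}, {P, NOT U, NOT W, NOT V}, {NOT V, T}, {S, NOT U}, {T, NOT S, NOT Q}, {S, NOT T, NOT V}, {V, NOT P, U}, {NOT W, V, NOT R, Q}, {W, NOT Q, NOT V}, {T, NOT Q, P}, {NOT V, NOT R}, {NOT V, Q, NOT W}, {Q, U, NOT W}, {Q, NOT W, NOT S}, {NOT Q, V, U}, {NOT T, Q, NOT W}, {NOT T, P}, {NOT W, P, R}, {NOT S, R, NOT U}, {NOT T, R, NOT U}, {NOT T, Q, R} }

Yes

Branch on V: set V = false.
The clause (T) is unit, so T = true.
The clause (P) is unit, so P = true.
The clause (U) is unit, so U = true.
The clause (S) is unit, so S = true.
The clause (R) is unit, so R = true.
Branch on W: set W = true.
The clause (Q) is unit, so Q = true.
Every clause now holds.
A satisfying assignment: P ↦ true, Q ↦ true, R ↦ true, S ↦ true, T ↦ true, U ↦ true, V ↦ false, W ↦ true.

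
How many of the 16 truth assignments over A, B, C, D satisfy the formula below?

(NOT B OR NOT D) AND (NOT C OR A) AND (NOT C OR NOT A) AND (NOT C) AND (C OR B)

There are 2^4 = 16 truth assignments over (A, B, C, D).
Check each against the 5 clauses (columns in the order A, B, C, D):
  F F F F  ✗ fails (C OR B)
  F F F T  ✗ fails (C OR B)
  F F T F  ✗ fails (NOT C OR A)
  F F T T  ✗ fails (NOT C OR A)
  F T F F  ✓ satisfies all
  F T F T  ✗ fails (NOT B OR NOT D)
  F T T F  ✗ fails (NOT C OR A)
  F T T T  ✗ fails (NOT B OR NOT D)
  T F F F  ✗ fails (C OR B)
  T F F T  ✗ fails (C OR B)
  T F T F  ✗ fails (NOT C OR NOT A)
  T F T T  ✗ fails (NOT C OR NOT A)
  T T F F  ✓ satisfies all
  T T F T  ✗ fails (NOT B OR NOT D)
  T T T F  ✗ fails (NOT C OR NOT A)
  T T T T  ✗ fails (NOT B OR NOT D)
2 of the 16 rows are models.

2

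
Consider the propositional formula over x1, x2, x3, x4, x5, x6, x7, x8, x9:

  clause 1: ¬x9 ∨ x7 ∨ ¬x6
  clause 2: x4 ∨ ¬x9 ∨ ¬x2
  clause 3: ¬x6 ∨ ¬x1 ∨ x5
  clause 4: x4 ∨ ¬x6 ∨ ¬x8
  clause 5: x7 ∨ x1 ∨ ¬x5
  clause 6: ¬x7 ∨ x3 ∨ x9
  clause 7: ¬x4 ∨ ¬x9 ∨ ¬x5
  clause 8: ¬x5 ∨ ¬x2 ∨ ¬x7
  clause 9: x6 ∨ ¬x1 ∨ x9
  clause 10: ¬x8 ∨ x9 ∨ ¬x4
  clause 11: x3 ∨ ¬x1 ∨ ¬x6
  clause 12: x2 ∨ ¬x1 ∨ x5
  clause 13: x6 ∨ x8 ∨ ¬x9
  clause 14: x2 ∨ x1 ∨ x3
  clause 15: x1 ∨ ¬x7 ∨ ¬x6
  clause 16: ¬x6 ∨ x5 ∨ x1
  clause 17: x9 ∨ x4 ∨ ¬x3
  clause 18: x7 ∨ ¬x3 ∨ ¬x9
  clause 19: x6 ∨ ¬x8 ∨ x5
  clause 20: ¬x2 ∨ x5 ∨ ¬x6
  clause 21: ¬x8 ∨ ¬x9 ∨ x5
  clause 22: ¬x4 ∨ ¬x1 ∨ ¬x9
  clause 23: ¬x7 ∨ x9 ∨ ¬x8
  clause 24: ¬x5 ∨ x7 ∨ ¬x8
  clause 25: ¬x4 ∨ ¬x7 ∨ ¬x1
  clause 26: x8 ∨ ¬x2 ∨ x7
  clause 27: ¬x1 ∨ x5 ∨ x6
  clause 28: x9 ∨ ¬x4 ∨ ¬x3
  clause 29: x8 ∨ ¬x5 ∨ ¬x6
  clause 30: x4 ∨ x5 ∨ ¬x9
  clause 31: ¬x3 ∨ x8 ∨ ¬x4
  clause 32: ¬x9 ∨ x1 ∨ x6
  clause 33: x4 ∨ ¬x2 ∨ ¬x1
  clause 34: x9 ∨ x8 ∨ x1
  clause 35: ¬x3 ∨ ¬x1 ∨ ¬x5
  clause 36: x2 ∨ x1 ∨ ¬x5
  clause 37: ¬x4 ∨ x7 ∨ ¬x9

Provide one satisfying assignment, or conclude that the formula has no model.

x1: True; x2: False; x3: False; x4: False; x5: True; x6: False; x7: True; x8: True; x9: True

Suppose x9 = True.
Suppose x7 = True.
Suppose x4 = False.
Unit clause (¬x2) forces x2 = False.
Unit clause (x5) forces x5 = True.
Unit clause (x1) forces x1 = True.
Unit clause (¬x3) forces x3 = False.
Unit clause (¬x6) forces x6 = False.
Unit clause (x8) forces x8 = True.
All clauses are satisfied.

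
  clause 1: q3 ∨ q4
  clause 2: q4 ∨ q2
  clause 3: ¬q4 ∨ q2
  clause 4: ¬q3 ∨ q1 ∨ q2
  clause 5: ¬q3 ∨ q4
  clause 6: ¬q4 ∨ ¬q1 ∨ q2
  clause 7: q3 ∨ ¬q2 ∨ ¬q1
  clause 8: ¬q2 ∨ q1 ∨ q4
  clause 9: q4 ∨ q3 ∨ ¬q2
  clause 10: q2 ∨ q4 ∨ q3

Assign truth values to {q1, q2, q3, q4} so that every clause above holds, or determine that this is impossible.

Try q3 = True.
Unit clause (q4) forces q4 = True.
Unit clause (q2) forces q2 = True.
Every clause is now satisfied; q1 is unconstrained.

q1: False, q2: True, q3: True, q4: True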